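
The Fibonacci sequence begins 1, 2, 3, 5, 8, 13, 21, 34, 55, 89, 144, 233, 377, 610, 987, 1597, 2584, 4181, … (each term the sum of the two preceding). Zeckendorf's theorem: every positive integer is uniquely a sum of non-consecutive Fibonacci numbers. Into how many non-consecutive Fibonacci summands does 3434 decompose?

5

largest Fibonacci ≤ 3434 is 2584; 3434 − 2584 = 850
largest Fibonacci ≤ 850 is 610; 850 − 610 = 240
largest Fibonacci ≤ 240 is 233; 240 − 233 = 7
largest Fibonacci ≤ 7 is 5; 7 − 5 = 2
largest Fibonacci ≤ 2 is 2; 2 − 2 = 0
3434 = 2584 + 610 + 233 + 5 + 2, which has 5 terms.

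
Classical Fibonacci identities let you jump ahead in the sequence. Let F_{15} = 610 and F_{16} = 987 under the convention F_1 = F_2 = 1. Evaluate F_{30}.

By the doubling identity F_{2k} = F_k(2F_{k+1} − F_k): F_{30} = 610·(2·987 − 610) = 610·1364 = 832040.

832040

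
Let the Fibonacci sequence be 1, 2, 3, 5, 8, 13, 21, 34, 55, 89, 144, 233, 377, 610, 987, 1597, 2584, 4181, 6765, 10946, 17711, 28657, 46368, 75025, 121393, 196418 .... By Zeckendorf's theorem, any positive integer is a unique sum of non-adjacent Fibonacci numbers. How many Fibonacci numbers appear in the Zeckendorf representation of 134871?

7

Greedy algorithm:
largest Fibonacci ≤ 134871 is 121393; 134871 − 121393 = 13478
largest Fibonacci ≤ 13478 is 10946; 13478 − 10946 = 2532
largest Fibonacci ≤ 2532 is 1597; 2532 − 1597 = 935
largest Fibonacci ≤ 935 is 610; 935 − 610 = 325
largest Fibonacci ≤ 325 is 233; 325 − 233 = 92
largest Fibonacci ≤ 92 is 89; 92 − 89 = 3
largest Fibonacci ≤ 3 is 3; 3 − 3 = 0
134871 = 121393 + 10946 + 1597 + 610 + 233 + 89 + 3, which has 7 terms.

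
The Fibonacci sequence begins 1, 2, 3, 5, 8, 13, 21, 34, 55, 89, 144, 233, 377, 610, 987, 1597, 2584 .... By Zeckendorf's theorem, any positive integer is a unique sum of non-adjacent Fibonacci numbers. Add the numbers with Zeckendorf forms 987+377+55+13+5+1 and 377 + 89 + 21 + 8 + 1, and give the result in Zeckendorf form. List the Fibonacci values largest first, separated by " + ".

1597 + 233 + 89 + 13 + 2

The two numbers are 1438 and 496, so their sum is 1934.
largest Fibonacci ≤ 1934 is 1597; 1934 − 1597 = 337
largest Fibonacci ≤ 337 is 233; 337 − 233 = 104
largest Fibonacci ≤ 104 is 89; 104 − 89 = 15
largest Fibonacci ≤ 15 is 13; 15 − 13 = 2
largest Fibonacci ≤ 2 is 2; 2 − 2 = 0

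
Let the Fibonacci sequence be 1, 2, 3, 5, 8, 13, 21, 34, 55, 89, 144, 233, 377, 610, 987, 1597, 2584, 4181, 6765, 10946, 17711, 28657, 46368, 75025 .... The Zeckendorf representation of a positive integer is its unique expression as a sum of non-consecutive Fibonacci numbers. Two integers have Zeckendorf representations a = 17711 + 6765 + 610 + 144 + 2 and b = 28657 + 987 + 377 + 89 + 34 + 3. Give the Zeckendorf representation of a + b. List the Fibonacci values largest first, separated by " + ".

The two numbers are 25232 and 30147, so their sum is 55379.
subtract 46368 from 55379: 9011 remains
subtract 6765 from 9011: 2246 remains
subtract 1597 from 2246: 649 remains
subtract 610 from 649: 39 remains
subtract 34 from 39: 5 remains
subtract 5 from 5: 0 remains

46368 + 6765 + 1597 + 610 + 34 + 5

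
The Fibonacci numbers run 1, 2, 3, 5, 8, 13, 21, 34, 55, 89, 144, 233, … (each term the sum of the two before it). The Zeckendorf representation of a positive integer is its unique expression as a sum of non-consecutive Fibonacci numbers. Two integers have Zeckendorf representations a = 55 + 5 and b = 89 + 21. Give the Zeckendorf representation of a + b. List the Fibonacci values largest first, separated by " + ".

The two numbers are 60 and 110, so their sum is 170.
Greedy algorithm:
170: greatest Fibonacci not exceeding it is 144, leaving 26
26: greatest Fibonacci not exceeding it is 21, leaving 5
5: greatest Fibonacci not exceeding it is 5, leaving 0

144 + 21 + 5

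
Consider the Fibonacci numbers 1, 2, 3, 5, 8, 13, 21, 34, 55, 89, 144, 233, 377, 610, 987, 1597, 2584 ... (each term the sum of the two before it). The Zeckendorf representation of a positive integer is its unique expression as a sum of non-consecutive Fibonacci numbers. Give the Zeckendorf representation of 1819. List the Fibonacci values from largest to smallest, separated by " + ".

largest Fibonacci ≤ 1819 is 1597; 1819 − 1597 = 222
largest Fibonacci ≤ 222 is 144; 222 − 144 = 78
largest Fibonacci ≤ 78 is 55; 78 − 55 = 23
largest Fibonacci ≤ 23 is 21; 23 − 21 = 2
largest Fibonacci ≤ 2 is 2; 2 − 2 = 0
So 1819 = 1597 + 144 + 55 + 21 + 2, with no two terms consecutive in the sequence.

1597 + 144 + 55 + 21 + 2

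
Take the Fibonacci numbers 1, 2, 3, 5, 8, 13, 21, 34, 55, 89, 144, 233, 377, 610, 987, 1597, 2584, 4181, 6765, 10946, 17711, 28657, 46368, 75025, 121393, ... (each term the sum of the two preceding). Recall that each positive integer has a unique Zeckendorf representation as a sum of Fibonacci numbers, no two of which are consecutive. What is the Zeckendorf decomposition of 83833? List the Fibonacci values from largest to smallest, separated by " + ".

75025 + 6765 + 1597 + 377 + 55 + 13 + 1

83833: greatest Fibonacci not exceeding it is 75025, leaving 8808
8808: greatest Fibonacci not exceeding it is 6765, leaving 2043
2043: greatest Fibonacci not exceeding it is 1597, leaving 446
446: greatest Fibonacci not exceeding it is 377, leaving 69
69: greatest Fibonacci not exceeding it is 55, leaving 14
14: greatest Fibonacci not exceeding it is 13, leaving 1
1: greatest Fibonacci not exceeding it is 1, leaving 0
So 83833 = 75025 + 6765 + 1597 + 377 + 55 + 13 + 1, with no two terms consecutive in the sequence.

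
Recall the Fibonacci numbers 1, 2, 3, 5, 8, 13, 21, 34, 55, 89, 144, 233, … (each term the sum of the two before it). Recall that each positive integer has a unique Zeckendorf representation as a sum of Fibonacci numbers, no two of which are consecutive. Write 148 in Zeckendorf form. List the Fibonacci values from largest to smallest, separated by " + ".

Greedily peel off the largest Fibonacci term at each step:
largest Fibonacci ≤ 148 is 144; 148 − 144 = 4
largest Fibonacci ≤ 4 is 3; 4 − 3 = 1
largest Fibonacci ≤ 1 is 1; 1 − 1 = 0
So 148 = 144 + 3 + 1, with no two terms consecutive in the sequence.

144 + 3 + 1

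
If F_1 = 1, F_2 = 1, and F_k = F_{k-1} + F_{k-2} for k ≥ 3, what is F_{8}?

Iterating the recurrence up to F_{4} = 3 and F_{3} = 2:
F_{5} = F_{4} + F_{3} = 3 + 2 = 5
F_{6} = F_{5} + F_{4} = 5 + 3 = 8
F_{7} = F_{6} + F_{5} = 8 + 5 = 13
F_{8} = F_{7} + F_{6} = 13 + 8 = 21

21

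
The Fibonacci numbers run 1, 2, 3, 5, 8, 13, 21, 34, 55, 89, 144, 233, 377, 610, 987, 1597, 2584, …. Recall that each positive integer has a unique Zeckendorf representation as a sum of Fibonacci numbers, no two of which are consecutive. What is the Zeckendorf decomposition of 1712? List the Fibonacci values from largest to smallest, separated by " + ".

Repeatedly subtract the largest Fibonacci number that fits:
largest Fibonacci ≤ 1712 is 1597; 1712 − 1597 = 115
largest Fibonacci ≤ 115 is 89; 115 − 89 = 26
largest Fibonacci ≤ 26 is 21; 26 − 21 = 5
largest Fibonacci ≤ 5 is 5; 5 − 5 = 0
So 1712 = 1597 + 89 + 21 + 5, with no two terms consecutive in the sequence.

1597 + 89 + 21 + 5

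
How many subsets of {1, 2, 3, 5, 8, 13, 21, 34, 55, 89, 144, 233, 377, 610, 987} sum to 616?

Starting from the Zeckendorf form and repeatedly splitting a term F_k into F_{k−1} + F_{k−2} (when neither is already used) reaches every representation.
616 = 610+5+1 = 610+3+2+1 = 377+233+5+1 = … (8 more), for 11 in all.

11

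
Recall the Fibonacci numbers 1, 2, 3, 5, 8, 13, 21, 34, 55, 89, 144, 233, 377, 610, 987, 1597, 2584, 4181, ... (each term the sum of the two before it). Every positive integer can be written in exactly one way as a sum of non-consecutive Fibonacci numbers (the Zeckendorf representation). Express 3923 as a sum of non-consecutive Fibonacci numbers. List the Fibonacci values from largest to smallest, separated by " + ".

2584 + 987 + 233 + 89 + 21 + 8 + 1

3923 − 2584 = 1339
1339 − 987 = 352
352 − 233 = 119
119 − 89 = 30
30 − 21 = 9
9 − 8 = 1
1 − 1 = 0
So 3923 = 2584 + 987 + 233 + 89 + 21 + 8 + 1, with no two terms consecutive in the sequence.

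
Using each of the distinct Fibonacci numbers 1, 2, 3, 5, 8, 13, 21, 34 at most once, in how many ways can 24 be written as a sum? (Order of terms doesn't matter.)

5

Each representation comes from the Zeckendorf form by replacing some F_k with F_{k−1} + F_{k−2} where possible.
24 = 21+3 = 21+2+1 = 13+8+3 = … (2 more), for 5 in all.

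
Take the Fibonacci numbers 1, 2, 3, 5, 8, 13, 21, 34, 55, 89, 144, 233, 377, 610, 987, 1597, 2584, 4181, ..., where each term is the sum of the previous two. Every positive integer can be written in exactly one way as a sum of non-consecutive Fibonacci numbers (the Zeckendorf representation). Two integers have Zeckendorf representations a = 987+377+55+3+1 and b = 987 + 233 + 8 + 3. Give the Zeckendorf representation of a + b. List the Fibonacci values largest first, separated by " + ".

2584 + 55 + 13 + 2

The two numbers are 1423 and 1231, so their sum is 2654.
subtract 2584 from 2654: 70 remains
subtract 55 from 70: 15 remains
subtract 13 from 15: 2 remains
subtract 2 from 2: 0 remains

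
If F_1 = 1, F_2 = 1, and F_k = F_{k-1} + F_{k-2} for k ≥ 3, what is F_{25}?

75025

Iterating the recurrence up to F_{21} = 10946 and F_{20} = 6765:
F_{22} = F_{21} + F_{20} = 10946 + 6765 = 17711
F_{23} = F_{22} + F_{21} = 17711 + 10946 = 28657
F_{24} = F_{23} + F_{22} = 28657 + 17711 = 46368
F_{25} = F_{24} + F_{23} = 46368 + 28657 = 75025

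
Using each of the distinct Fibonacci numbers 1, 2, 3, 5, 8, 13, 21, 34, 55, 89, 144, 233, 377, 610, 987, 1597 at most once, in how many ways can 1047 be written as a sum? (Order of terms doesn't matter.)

Starting from the Zeckendorf form and repeatedly splitting a term F_k into F_{k−1} + F_{k−2} (when neither is already used) reaches every representation.
1047 = 987+55+5 = 987+55+3+2 = 987+34+21+5 = 610+377+55+5 = … (18 more), for 22 in all.

22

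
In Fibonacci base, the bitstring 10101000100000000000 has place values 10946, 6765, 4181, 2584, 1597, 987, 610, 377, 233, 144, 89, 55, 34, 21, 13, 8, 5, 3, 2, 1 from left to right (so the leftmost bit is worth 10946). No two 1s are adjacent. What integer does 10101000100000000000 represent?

16957

Summing the place values of the 1 bits: 10946 + 4181 + 1597 + 233 = 16957.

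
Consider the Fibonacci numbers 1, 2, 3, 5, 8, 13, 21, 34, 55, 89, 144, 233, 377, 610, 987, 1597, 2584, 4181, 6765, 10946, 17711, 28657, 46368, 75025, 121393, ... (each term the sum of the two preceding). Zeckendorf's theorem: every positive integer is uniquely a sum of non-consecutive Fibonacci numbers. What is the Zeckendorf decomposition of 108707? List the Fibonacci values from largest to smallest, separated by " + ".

take 75025 (≤ 108707); 108707 − 75025 = 33682
take 28657 (≤ 33682); 33682 − 28657 = 5025
take 4181 (≤ 5025); 5025 − 4181 = 844
take 610 (≤ 844); 844 − 610 = 234
take 233 (≤ 234); 234 − 233 = 1
take 1 (≤ 1); 1 − 1 = 0
So 108707 = 75025 + 28657 + 4181 + 610 + 233 + 1, with no two terms consecutive in the sequence.

75025 + 28657 + 4181 + 610 + 233 + 1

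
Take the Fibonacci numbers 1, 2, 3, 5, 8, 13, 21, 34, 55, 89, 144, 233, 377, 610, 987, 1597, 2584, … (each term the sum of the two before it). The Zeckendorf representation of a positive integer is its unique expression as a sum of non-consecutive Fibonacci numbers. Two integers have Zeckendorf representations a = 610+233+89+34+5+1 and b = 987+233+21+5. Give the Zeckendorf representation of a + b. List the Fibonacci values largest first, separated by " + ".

1597 + 610 + 8 + 3

The two numbers are 972 and 1246, so their sum is 2218.
Repeatedly subtract the largest Fibonacci number that fits:
subtract 1597 from 2218: 621 remains
subtract 610 from 621: 11 remains
subtract 8 from 11: 3 remains
subtract 3 from 3: 0 remains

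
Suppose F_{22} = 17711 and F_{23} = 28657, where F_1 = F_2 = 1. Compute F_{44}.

By the doubling identity F_{2k} = F_k(2F_{k+1} − F_k): F_{44} = 17711·(2·28657 − 17711) = 17711·39603 = 701408733.

701408733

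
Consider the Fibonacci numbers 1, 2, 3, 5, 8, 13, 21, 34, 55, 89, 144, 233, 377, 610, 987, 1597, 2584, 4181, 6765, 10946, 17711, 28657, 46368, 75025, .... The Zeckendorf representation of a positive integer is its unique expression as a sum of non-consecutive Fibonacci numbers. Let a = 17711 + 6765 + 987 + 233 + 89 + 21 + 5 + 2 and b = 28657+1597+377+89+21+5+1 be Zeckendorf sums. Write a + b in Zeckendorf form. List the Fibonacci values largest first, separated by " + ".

46368 + 6765 + 2584 + 610 + 233

The two numbers are 25813 and 30747, so their sum is 56560.
largest Fibonacci ≤ 56560 is 46368; 56560 − 46368 = 10192
largest Fibonacci ≤ 10192 is 6765; 10192 − 6765 = 3427
largest Fibonacci ≤ 3427 is 2584; 3427 − 2584 = 843
largest Fibonacci ≤ 843 is 610; 843 − 610 = 233
largest Fibonacci ≤ 233 is 233; 233 − 233 = 0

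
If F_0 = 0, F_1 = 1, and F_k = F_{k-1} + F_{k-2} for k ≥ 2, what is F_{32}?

Iterating the recurrence up to F_{27} = 196418 and F_{26} = 121393:
F_{28} = F_{27} + F_{26} = 196418 + 121393 = 317811
F_{29} = F_{28} + F_{27} = 317811 + 196418 = 514229
F_{30} = F_{29} + F_{28} = 514229 + 317811 = 832040
F_{31} = F_{30} + F_{29} = 832040 + 514229 = 1346269
F_{32} = F_{31} + F_{30} = 1346269 + 832040 = 2178309

2178309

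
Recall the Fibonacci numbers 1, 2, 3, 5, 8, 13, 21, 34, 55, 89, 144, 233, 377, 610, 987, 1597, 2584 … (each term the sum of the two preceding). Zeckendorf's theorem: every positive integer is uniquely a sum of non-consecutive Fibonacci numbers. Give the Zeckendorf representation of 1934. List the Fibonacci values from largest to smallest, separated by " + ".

1597 + 233 + 89 + 13 + 2

1934: greatest Fibonacci not exceeding it is 1597, leaving 337
337: greatest Fibonacci not exceeding it is 233, leaving 104
104: greatest Fibonacci not exceeding it is 89, leaving 15
15: greatest Fibonacci not exceeding it is 13, leaving 2
2: greatest Fibonacci not exceeding it is 2, leaving 0
So 1934 = 1597 + 233 + 89 + 13 + 2, with no two terms consecutive in the sequence.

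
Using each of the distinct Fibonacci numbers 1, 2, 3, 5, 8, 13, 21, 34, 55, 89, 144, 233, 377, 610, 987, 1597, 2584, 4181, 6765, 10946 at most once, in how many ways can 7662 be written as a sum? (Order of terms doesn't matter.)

7662 = 6765+610+233+34+13+5+2 = 6765+610+144+89+34+13+5+2 = 4181+2584+610+233+34+13+5+2 = 6765+377+233+144+89+34+13+5+2 = … (5 more), for 9 in all.

9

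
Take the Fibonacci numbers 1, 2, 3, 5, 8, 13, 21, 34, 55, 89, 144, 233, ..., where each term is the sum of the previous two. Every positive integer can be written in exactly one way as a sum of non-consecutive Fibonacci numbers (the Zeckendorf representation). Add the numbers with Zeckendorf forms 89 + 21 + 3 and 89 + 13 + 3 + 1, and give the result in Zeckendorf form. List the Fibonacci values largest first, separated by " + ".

144 + 55 + 13 + 5 + 2

The two numbers are 113 and 106, so their sum is 219.
Greedily peel off the largest Fibonacci term at each step:
take 144 (≤ 219); 219 − 144 = 75
take 55 (≤ 75); 75 − 55 = 20
take 13 (≤ 20); 20 − 13 = 7
take 5 (≤ 7); 7 − 5 = 2
take 2 (≤ 2); 2 − 2 = 0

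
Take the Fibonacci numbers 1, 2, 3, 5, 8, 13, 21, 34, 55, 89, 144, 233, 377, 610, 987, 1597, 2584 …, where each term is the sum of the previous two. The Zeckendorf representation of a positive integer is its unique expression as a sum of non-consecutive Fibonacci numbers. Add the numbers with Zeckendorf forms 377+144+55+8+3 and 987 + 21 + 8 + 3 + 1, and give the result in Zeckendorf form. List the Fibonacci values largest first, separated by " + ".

1597 + 8 + 2

The two numbers are 587 and 1020, so their sum is 1607.
subtract 1597 from 1607: 10 remains
subtract 8 from 10: 2 remains
subtract 2 from 2: 0 remains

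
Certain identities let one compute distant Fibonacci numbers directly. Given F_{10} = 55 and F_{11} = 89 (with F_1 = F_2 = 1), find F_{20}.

6765

By the doubling identity F_{2k} = F_k(2F_{k+1} − F_k): F_{20} = 55·(2·89 − 55) = 55·123 = 6765.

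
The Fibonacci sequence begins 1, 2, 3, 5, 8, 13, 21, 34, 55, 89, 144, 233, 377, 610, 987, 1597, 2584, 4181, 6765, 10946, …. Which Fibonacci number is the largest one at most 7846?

6765

6765 ≤ 7846 < 10946, so the largest Fibonacci number not exceeding 7846 is 6765.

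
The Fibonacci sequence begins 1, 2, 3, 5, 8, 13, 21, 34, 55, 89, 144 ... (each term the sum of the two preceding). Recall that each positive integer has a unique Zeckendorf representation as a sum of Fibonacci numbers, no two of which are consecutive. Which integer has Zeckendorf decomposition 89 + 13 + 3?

89 + 13 + 3 = 105.

105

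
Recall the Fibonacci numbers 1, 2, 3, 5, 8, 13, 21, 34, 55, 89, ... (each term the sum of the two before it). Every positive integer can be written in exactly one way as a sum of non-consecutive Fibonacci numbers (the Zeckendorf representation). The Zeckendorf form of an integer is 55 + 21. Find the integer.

55 + 21 = 76.

76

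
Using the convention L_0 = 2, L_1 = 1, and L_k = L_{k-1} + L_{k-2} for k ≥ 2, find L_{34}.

12752043

Iterating the recurrence up to L_{27} = 439204 and L_{26} = 271443:
L_{28} = L_{27} + L_{26} = 439204 + 271443 = 710647
L_{29} = L_{28} + L_{27} = 710647 + 439204 = 1149851
L_{30} = L_{29} + L_{28} = 1149851 + 710647 = 1860498
L_{31} = L_{30} + L_{29} = 1860498 + 1149851 = 3010349
L_{32} = L_{31} + L_{30} = 3010349 + 1860498 = 4870847
L_{33} = L_{32} + L_{31} = 4870847 + 3010349 = 7881196
L_{34} = L_{33} + L_{32} = 7881196 + 4870847 = 12752043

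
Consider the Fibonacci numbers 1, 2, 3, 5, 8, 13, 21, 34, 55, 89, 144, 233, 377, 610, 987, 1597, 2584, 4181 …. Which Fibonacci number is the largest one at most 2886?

2584

2584 ≤ 2886 < 4181, so the largest Fibonacci number not exceeding 2886 is 2584.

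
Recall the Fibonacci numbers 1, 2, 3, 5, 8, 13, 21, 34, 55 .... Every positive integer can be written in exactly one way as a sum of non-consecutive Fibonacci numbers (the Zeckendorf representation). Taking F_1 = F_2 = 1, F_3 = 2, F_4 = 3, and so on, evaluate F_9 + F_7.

F_9 + F_7 = 34 + 13 = 47.

47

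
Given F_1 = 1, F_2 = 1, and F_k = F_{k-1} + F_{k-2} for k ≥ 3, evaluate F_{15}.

Iterating the recurrence up to F_{10} = 55 and F_{9} = 34:
F_{11} = F_{10} + F_{9} = 55 + 34 = 89
F_{12} = F_{11} + F_{10} = 89 + 55 = 144
F_{13} = F_{12} + F_{11} = 144 + 89 = 233
F_{14} = F_{13} + F_{12} = 233 + 144 = 377
F_{15} = F_{14} + F_{13} = 377 + 233 = 610

610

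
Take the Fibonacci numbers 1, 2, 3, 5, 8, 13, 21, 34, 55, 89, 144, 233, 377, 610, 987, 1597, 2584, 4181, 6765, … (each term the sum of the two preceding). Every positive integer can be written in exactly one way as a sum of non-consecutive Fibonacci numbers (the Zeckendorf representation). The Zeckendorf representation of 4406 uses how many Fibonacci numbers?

Greedy algorithm:
take 4181 (≤ 4406); 4406 − 4181 = 225
take 144 (≤ 225); 225 − 144 = 81
take 55 (≤ 81); 81 − 55 = 26
take 21 (≤ 26); 26 − 21 = 5
take 5 (≤ 5); 5 − 5 = 0
4406 = 4181 + 144 + 55 + 21 + 5, which has 5 terms.

5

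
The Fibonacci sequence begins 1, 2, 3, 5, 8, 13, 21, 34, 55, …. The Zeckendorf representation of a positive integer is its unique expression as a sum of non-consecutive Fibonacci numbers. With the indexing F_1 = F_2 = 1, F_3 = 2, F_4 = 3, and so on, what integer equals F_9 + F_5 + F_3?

F_9 + F_5 + F_3 = 34 + 5 + 2 = 41.

41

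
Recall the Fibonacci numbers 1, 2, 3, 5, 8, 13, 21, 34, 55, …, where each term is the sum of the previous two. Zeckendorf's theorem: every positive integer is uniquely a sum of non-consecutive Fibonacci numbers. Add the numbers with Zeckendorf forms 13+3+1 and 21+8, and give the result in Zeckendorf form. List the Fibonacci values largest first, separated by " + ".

34 + 8 + 3 + 1

The two numbers are 17 and 29, so their sum is 46.
Greedy algorithm:
subtract 34 from 46: 12 remains
subtract 8 from 12: 4 remains
subtract 3 from 4: 1 remains
subtract 1 from 1: 0 remains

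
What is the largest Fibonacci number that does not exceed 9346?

6765

6765 ≤ 9346 < 10946, so the largest Fibonacci number not exceeding 9346 is 6765.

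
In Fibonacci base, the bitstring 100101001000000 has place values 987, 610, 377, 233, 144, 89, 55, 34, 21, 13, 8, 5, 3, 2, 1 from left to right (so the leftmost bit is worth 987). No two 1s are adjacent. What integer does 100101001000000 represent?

1330

Summing the place values of the 1 bits: 987 + 233 + 89 + 21 = 1330.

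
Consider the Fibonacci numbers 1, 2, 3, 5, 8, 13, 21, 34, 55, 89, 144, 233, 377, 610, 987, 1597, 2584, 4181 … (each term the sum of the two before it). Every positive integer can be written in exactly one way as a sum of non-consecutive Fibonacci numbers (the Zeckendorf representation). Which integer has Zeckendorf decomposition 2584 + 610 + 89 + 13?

3296

2584 + 610 + 89 + 13 = 3296.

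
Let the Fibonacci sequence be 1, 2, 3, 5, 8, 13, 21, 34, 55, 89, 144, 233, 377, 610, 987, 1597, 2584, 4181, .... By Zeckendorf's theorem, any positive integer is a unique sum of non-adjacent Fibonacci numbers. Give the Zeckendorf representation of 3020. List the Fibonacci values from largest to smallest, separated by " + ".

3020 − 2584 = 436
436 − 377 = 59
59 − 55 = 4
4 − 3 = 1
1 − 1 = 0
So 3020 = 2584 + 377 + 55 + 3 + 1, with no two terms consecutive in the sequence.

2584 + 377 + 55 + 3 + 1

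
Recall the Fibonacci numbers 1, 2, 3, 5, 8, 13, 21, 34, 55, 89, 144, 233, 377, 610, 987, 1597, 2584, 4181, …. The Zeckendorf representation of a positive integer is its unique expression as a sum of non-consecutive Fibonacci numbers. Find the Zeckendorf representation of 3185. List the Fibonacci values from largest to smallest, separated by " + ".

3185: greatest Fibonacci not exceeding it is 2584, leaving 601
601: greatest Fibonacci not exceeding it is 377, leaving 224
224: greatest Fibonacci not exceeding it is 144, leaving 80
80: greatest Fibonacci not exceeding it is 55, leaving 25
25: greatest Fibonacci not exceeding it is 21, leaving 4
4: greatest Fibonacci not exceeding it is 3, leaving 1
1: greatest Fibonacci not exceeding it is 1, leaving 0
So 3185 = 2584 + 377 + 144 + 55 + 21 + 3 + 1, with no two terms consecutive in the sequence.

2584 + 377 + 144 + 55 + 21 + 3 + 1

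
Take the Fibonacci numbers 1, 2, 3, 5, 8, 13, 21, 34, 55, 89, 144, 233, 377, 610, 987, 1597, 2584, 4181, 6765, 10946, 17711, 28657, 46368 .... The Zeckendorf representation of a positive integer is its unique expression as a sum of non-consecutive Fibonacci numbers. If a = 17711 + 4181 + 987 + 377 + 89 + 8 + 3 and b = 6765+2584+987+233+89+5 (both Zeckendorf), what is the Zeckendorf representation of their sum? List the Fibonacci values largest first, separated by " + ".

28657 + 4181 + 987 + 144 + 34 + 13 + 3

The two numbers are 23356 and 10663, so their sum is 34019.
Greedily peel off the largest Fibonacci term at each step:
34019 − 28657 = 5362
5362 − 4181 = 1181
1181 − 987 = 194
194 − 144 = 50
50 − 34 = 16
16 − 13 = 3
3 − 3 = 0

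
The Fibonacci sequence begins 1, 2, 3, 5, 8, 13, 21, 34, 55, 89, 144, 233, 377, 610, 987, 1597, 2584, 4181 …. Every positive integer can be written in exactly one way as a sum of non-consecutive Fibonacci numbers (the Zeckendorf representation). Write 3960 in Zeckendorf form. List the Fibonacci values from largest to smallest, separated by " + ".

3960 − 2584 = 1376
1376 − 987 = 389
389 − 377 = 12
12 − 8 = 4
4 − 3 = 1
1 − 1 = 0
So 3960 = 2584 + 987 + 377 + 8 + 3 + 1, with no two terms consecutive in the sequence.

2584 + 987 + 377 + 8 + 3 + 1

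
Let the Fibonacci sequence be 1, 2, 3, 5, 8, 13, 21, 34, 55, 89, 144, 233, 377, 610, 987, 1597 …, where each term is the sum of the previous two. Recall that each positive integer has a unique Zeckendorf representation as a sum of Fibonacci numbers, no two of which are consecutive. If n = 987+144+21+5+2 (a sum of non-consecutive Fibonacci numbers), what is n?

1159

987+144+21+5+2 = 1159.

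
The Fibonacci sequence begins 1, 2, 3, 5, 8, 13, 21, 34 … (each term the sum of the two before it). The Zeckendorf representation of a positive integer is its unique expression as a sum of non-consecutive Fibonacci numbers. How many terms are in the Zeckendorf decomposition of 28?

3

take 21 (≤ 28); 28 − 21 = 7
take 5 (≤ 7); 7 − 5 = 2
take 2 (≤ 2); 2 − 2 = 0
28 = 21 + 5 + 2, which has 3 terms.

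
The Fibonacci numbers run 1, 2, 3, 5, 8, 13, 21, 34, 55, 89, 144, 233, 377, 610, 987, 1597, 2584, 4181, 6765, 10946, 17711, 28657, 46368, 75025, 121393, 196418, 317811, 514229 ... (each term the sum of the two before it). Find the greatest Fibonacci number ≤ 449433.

317811

317811 ≤ 449433 < 514229, so the largest Fibonacci number not exceeding 449433 is 317811.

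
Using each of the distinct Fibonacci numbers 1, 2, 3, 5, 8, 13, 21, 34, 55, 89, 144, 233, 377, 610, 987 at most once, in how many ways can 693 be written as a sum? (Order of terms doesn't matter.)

Starting from the Zeckendorf form and repeatedly splitting a term F_k into F_{k−1} + F_{k−2} (when neither is already used) reaches every representation.
693 = 610+55+21+5+2 = 610+55+13+8+5+2 = 377+233+55+21+5+2 = 610+34+21+13+8+5+2 = 377+233+55+13+8+5+2 = … (4 more), for 9 in all.

9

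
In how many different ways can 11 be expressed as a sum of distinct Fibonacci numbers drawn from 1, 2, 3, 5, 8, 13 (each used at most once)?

3

11 = 8+3 = 8+2+1 = 5+3+2+1 — 3 representations.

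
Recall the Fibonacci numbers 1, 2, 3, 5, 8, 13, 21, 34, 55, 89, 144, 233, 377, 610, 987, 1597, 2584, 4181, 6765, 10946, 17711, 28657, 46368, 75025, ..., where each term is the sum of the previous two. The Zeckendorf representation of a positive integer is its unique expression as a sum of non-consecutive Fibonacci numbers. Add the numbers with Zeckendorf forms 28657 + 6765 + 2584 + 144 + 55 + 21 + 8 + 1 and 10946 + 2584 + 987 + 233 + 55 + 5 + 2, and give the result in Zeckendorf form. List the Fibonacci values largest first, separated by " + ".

The two numbers are 38235 and 14812, so their sum is 53047.
Repeatedly subtract the largest Fibonacci number that fits:
46368 ≤ 53047 < 75025, so take 46368; remainder 6679
4181 ≤ 6679 < 6765, so take 4181; remainder 2498
1597 ≤ 2498 < 2584, so take 1597; remainder 901
610 ≤ 901 < 987, so take 610; remainder 291
233 ≤ 291 < 377, so take 233; remainder 58
55 ≤ 58 < 89, so take 55; remainder 3
3 ≤ 3 < 5, so take 3; remainder 0

46368 + 4181 + 1597 + 610 + 233 + 55 + 3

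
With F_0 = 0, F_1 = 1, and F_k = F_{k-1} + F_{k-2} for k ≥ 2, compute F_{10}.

55

Iterating the recurrence up to F_{3} = 2 and F_{2} = 1:
F_{4} = F_{3} + F_{2} = 2 + 1 = 3
F_{5} = F_{4} + F_{3} = 3 + 2 = 5
F_{6} = F_{5} + F_{4} = 5 + 3 = 8
F_{7} = F_{6} + F_{5} = 8 + 5 = 13
F_{8} = F_{7} + F_{6} = 13 + 8 = 21
F_{9} = F_{8} + F_{7} = 21 + 13 = 34
F_{10} = F_{9} + F_{8} = 34 + 21 = 55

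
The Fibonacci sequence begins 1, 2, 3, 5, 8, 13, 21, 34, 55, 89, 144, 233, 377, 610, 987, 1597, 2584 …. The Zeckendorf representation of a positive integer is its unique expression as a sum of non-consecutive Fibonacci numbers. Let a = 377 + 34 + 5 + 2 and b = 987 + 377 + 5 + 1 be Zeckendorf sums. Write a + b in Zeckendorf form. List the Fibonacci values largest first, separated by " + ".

The two numbers are 418 and 1370, so their sum is 1788.
subtract 1597 from 1788: 191 remains
subtract 144 from 191: 47 remains
subtract 34 from 47: 13 remains
subtract 13 from 13: 0 remains

1597 + 144 + 34 + 13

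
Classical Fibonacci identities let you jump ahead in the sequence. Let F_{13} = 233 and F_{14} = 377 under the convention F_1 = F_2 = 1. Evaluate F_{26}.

By the doubling identity F_{2k} = F_k(2F_{k+1} − F_k): F_{26} = 233·(2·377 − 233) = 233·521 = 121393.

121393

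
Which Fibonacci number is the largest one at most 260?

233

233 ≤ 260 < 377, so the largest Fibonacci number not exceeding 260 is 233.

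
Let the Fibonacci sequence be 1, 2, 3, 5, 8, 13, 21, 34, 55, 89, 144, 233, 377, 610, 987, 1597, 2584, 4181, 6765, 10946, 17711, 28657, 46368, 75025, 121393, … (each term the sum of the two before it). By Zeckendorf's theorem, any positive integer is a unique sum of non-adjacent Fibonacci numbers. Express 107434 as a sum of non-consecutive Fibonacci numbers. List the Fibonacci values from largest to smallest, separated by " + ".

75025 + 28657 + 2584 + 987 + 144 + 34 + 3

Greedily peel off the largest Fibonacci term at each step:
107434: greatest Fibonacci not exceeding it is 75025, leaving 32409
32409: greatest Fibonacci not exceeding it is 28657, leaving 3752
3752: greatest Fibonacci not exceeding it is 2584, leaving 1168
1168: greatest Fibonacci not exceeding it is 987, leaving 181
181: greatest Fibonacci not exceeding it is 144, leaving 37
37: greatest Fibonacci not exceeding it is 34, leaving 3
3: greatest Fibonacci not exceeding it is 3, leaving 0
So 107434 = 75025 + 28657 + 2584 + 987 + 144 + 34 + 3, with no two terms consecutive in the sequence.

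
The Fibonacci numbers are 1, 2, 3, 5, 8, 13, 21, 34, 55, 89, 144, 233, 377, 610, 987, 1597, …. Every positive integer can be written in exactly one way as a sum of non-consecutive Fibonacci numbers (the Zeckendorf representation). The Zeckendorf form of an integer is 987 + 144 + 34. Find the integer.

987 + 144 + 34 = 1165.

1165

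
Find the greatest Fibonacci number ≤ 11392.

10946 ≤ 11392 < 17711, so the largest Fibonacci number not exceeding 11392 is 10946.

10946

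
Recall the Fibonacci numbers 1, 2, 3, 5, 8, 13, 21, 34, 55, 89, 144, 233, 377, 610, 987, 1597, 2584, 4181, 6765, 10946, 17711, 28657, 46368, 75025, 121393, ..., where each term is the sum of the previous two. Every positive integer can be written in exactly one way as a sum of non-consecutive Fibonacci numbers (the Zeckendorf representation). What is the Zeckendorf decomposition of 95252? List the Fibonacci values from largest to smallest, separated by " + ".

75025 ≤ 95252 < 121393, so take 75025; remainder 20227
17711 ≤ 20227 < 28657, so take 17711; remainder 2516
1597 ≤ 2516 < 2584, so take 1597; remainder 919
610 ≤ 919 < 987, so take 610; remainder 309
233 ≤ 309 < 377, so take 233; remainder 76
55 ≤ 76 < 89, so take 55; remainder 21
21 ≤ 21 < 34, so take 21; remainder 0
So 95252 = 75025 + 17711 + 1597 + 610 + 233 + 55 + 21, with no two terms consecutive in the sequence.

75025 + 17711 + 1597 + 610 + 233 + 55 + 21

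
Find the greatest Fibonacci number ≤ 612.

610

610 ≤ 612 < 987, so the largest Fibonacci number not exceeding 612 is 610.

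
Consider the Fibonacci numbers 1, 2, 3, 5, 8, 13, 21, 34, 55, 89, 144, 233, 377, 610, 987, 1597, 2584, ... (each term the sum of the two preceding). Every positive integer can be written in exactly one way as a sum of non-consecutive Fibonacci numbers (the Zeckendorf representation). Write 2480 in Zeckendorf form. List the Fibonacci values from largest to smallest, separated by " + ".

1597 + 610 + 233 + 34 + 5 + 1

Repeatedly subtract the largest Fibonacci number that fits:
largest Fibonacci ≤ 2480 is 1597; 2480 − 1597 = 883
largest Fibonacci ≤ 883 is 610; 883 − 610 = 273
largest Fibonacci ≤ 273 is 233; 273 − 233 = 40
largest Fibonacci ≤ 40 is 34; 40 − 34 = 6
largest Fibonacci ≤ 6 is 5; 6 − 5 = 1
largest Fibonacci ≤ 1 is 1; 1 − 1 = 0
So 2480 = 1597 + 610 + 233 + 34 + 5 + 1, with no two terms consecutive in the sequence.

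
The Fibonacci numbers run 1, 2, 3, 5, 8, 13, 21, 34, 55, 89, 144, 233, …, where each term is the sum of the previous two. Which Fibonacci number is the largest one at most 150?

144 ≤ 150 < 233, so the largest Fibonacci number not exceeding 150 is 144.

144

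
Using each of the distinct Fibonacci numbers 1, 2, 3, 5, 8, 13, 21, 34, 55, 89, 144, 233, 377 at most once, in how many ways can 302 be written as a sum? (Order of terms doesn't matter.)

Starting from the Zeckendorf form and repeatedly splitting a term F_k into F_{k−1} + F_{k−2} (when neither is already used) reaches every representation.
302 = 233+55+13+1 = 233+55+8+5+1 = 233+34+21+13+1 = 144+89+55+13+1 = 233+55+8+3+2+1 = … (7 more), for 12 in all.

12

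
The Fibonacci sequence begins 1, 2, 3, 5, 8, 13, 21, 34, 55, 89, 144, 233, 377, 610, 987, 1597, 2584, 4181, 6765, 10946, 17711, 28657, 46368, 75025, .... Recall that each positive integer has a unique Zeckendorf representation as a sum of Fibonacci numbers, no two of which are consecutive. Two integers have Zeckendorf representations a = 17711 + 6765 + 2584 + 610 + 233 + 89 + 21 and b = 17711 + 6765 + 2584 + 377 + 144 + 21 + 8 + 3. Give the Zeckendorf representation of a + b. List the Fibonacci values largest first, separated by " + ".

The two numbers are 28013 and 27613, so their sum is 55626.
Greedily peel off the largest Fibonacci term at each step:
55626 − 46368 = 9258
9258 − 6765 = 2493
2493 − 1597 = 896
896 − 610 = 286
286 − 233 = 53
53 − 34 = 19
19 − 13 = 6
6 − 5 = 1
1 − 1 = 0

46368 + 6765 + 1597 + 610 + 233 + 34 + 13 + 5 + 1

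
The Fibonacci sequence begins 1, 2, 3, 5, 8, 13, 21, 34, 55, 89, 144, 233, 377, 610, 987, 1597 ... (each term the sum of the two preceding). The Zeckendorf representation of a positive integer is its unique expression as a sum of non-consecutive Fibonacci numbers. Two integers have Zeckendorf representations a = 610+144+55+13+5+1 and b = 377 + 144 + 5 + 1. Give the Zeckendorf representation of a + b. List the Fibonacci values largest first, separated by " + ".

987 + 233 + 89 + 34 + 8 + 3 + 1

The two numbers are 828 and 527, so their sum is 1355.
largest Fibonacci ≤ 1355 is 987; 1355 − 987 = 368
largest Fibonacci ≤ 368 is 233; 368 − 233 = 135
largest Fibonacci ≤ 135 is 89; 135 − 89 = 46
largest Fibonacci ≤ 46 is 34; 46 − 34 = 12
largest Fibonacci ≤ 12 is 8; 12 − 8 = 4
largest Fibonacci ≤ 4 is 3; 4 − 3 = 1
largest Fibonacci ≤ 1 is 1; 1 − 1 = 0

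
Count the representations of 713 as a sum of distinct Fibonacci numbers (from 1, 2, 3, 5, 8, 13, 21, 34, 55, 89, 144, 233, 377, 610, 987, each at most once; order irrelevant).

Each representation comes from the Zeckendorf form by replacing some F_k with F_{k−1} + F_{k−2} where possible.
713 = 610+89+13+1 = 610+89+8+5+1 = 610+55+34+13+1 = … (18 more), for 21 in all.

21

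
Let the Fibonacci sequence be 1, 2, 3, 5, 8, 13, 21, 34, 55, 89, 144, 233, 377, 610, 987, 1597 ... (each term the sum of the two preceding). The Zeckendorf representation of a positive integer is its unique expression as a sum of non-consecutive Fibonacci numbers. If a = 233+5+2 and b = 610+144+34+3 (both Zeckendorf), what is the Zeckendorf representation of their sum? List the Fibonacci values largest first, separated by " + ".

The two numbers are 240 and 791, so their sum is 1031.
Repeatedly subtract the largest Fibonacci number that fits:
987 ≤ 1031 < 1597, so take 987; remainder 44
34 ≤ 44 < 55, so take 34; remainder 10
8 ≤ 10 < 13, so take 8; remainder 2
2 ≤ 2 < 3, so take 2; remainder 0

987 + 34 + 8 + 2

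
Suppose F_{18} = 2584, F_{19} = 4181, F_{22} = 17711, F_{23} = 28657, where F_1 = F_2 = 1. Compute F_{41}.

165580141

By the addition formula F_{m+n} = F_m F_{n+1} + F_{m−1} F_n with m=19, n=22: F_{41} = 4181·28657 + 2584·17711 = 119814917 + 45765224 = 165580141.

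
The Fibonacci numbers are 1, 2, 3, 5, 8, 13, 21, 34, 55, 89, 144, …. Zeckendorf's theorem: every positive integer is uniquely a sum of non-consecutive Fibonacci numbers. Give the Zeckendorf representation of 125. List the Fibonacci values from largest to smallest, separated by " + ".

89 + 34 + 2

Greedily peel off the largest Fibonacci term at each step:
125 − 89 = 36
36 − 34 = 2
2 − 2 = 0
So 125 = 89 + 34 + 2, with no two terms consecutive in the sequence.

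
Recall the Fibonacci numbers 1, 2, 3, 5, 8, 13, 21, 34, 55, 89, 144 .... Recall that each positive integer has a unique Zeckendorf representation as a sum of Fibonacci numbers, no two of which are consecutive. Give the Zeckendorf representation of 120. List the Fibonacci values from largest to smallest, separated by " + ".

89 + 21 + 8 + 2

Repeatedly subtract the largest Fibonacci number that fits:
120: greatest Fibonacci not exceeding it is 89, leaving 31
31: greatest Fibonacci not exceeding it is 21, leaving 10
10: greatest Fibonacci not exceeding it is 8, leaving 2
2: greatest Fibonacci not exceeding it is 2, leaving 0
So 120 = 89 + 21 + 8 + 2, with no two terms consecutive in the sequence.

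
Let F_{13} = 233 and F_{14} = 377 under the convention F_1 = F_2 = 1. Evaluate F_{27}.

By F_{2k+1} = F_k² + F_{k+1}²: F_{27} = 233² + 377² = 54289 + 142129 = 196418.

196418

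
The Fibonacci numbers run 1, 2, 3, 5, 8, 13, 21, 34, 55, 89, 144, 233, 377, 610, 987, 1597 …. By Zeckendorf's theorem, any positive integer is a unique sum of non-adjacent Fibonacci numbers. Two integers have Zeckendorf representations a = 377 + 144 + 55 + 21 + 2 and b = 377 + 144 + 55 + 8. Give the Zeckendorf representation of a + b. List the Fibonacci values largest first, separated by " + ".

The two numbers are 599 and 584, so their sum is 1183.
1183: greatest Fibonacci not exceeding it is 987, leaving 196
196: greatest Fibonacci not exceeding it is 144, leaving 52
52: greatest Fibonacci not exceeding it is 34, leaving 18
18: greatest Fibonacci not exceeding it is 13, leaving 5
5: greatest Fibonacci not exceeding it is 5, leaving 0

987 + 144 + 34 + 13 + 5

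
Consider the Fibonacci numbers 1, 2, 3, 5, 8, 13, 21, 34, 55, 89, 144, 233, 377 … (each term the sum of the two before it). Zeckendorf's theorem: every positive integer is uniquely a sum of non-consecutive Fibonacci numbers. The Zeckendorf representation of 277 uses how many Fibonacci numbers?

4

277: greatest Fibonacci not exceeding it is 233, leaving 44
44: greatest Fibonacci not exceeding it is 34, leaving 10
10: greatest Fibonacci not exceeding it is 8, leaving 2
2: greatest Fibonacci not exceeding it is 2, leaving 0
277 = 233 + 34 + 8 + 2, which has 4 terms.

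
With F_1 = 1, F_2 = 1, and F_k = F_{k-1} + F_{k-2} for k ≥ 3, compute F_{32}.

Iterating the recurrence up to F_{25} = 75025 and F_{24} = 46368:
F_{26} = F_{25} + F_{24} = 75025 + 46368 = 121393
F_{27} = F_{26} + F_{25} = 121393 + 75025 = 196418
F_{28} = F_{27} + F_{26} = 196418 + 121393 = 317811
F_{29} = F_{28} + F_{27} = 317811 + 196418 = 514229
F_{30} = F_{29} + F_{28} = 514229 + 317811 = 832040
F_{31} = F_{30} + F_{29} = 832040 + 514229 = 1346269
F_{32} = F_{31} + F_{30} = 1346269 + 832040 = 2178309

2178309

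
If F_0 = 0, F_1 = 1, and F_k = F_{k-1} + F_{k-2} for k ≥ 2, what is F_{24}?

46368

Iterating the recurrence up to F_{19} = 4181 and F_{18} = 2584:
F_{20} = F_{19} + F_{18} = 4181 + 2584 = 6765
F_{21} = F_{20} + F_{19} = 6765 + 4181 = 10946
F_{22} = F_{21} + F_{20} = 10946 + 6765 = 17711
F_{23} = F_{22} + F_{21} = 17711 + 10946 = 28657
F_{24} = F_{23} + F_{22} = 28657 + 17711 = 46368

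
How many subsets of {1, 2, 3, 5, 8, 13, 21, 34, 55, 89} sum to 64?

Each representation comes from the Zeckendorf form by replacing some F_k with F_{k−1} + F_{k−2} where possible.
64 = 55+8+1 = 55+5+3+1 = 34+21+8+1 = … (2 more), for 5 in all.

5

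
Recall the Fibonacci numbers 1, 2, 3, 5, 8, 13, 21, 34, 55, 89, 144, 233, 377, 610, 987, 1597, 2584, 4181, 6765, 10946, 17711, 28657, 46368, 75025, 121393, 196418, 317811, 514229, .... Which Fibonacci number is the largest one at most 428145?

317811 ≤ 428145 < 514229, so the largest Fibonacci number not exceeding 428145 is 317811.

317811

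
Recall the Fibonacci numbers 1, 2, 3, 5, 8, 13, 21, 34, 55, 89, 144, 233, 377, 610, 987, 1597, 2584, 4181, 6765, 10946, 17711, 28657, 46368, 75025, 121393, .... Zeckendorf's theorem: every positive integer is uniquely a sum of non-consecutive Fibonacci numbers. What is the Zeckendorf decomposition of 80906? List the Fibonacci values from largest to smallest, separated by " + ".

75025 + 4181 + 1597 + 89 + 13 + 1

Greedily peel off the largest Fibonacci term at each step:
take 75025 (≤ 80906); 80906 − 75025 = 5881
take 4181 (≤ 5881); 5881 − 4181 = 1700
take 1597 (≤ 1700); 1700 − 1597 = 103
take 89 (≤ 103); 103 − 89 = 14
take 13 (≤ 14); 14 − 13 = 1
take 1 (≤ 1); 1 − 1 = 0
So 80906 = 75025 + 4181 + 1597 + 89 + 13 + 1, with no two terms consecutive in the sequence.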